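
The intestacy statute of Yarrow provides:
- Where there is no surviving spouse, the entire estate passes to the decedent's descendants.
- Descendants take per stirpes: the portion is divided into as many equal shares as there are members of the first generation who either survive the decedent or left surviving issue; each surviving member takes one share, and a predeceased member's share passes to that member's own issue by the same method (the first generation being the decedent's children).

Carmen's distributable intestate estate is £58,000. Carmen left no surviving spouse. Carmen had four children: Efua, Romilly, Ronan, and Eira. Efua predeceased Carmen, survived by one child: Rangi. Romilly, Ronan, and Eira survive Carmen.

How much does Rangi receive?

Rangi receives £14,500.

The entire £58,000 passes to the descendants.
That amount (£58,000) is divided into 4 shares of £14,500: Romilly, Ronan, and Eira each take £14,500; Efua's £14,500 share passes to Efua's issue.
Efua's share (£14,500) passes entirely to Rangi.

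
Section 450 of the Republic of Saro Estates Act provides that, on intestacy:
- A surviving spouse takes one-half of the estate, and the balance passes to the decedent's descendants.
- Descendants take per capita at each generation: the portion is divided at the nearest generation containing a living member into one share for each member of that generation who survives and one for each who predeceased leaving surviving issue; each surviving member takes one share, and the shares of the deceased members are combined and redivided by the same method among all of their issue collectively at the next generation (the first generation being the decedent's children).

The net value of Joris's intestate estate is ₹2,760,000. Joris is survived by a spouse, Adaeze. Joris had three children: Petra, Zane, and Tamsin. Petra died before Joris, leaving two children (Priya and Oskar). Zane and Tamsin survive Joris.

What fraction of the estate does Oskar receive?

Oskar receives 1/12 of the estate.

Adaeze takes one-half of ₹2,760,000 = ₹1,380,000. The remaining ₹1,380,000 passes to the descendants.
The descendants' portion (₹1,380,000) is divided at the children's generation into 3 shares of ₹460,000. Zane and Tamsin each take ₹460,000. The remaining share for the deceased Petra (₹460,000) is carried to the next generation.
That pool (₹460,000) is divided at the grandchildren's generation equally among Priya and Oskar: ₹230,000 each.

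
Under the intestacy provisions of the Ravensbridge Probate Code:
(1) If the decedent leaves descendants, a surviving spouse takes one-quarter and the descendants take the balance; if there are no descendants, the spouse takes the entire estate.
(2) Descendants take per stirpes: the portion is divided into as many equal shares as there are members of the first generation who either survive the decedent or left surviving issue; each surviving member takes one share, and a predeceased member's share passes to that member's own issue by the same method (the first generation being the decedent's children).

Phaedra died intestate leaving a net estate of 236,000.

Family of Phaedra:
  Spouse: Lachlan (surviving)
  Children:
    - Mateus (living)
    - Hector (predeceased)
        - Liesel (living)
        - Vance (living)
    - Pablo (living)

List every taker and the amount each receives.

Lachlan takes one-quarter of 236,000 = 59,000. The remaining 177,000 passes to the descendants.
The descendants' portion (177,000) is divided into 3 shares of 59,000: Mateus and Pablo each take 59,000; Hector's 59,000 share passes to Hector's issue.
Hector's share (59,000) is divided into 2 shares of 29,500: Liesel and Vance each take 29,500.

Lachlan: 59,000; Mateus: 59,000; Liesel: 29,500; Vance: 29,500; Pablo: 59,000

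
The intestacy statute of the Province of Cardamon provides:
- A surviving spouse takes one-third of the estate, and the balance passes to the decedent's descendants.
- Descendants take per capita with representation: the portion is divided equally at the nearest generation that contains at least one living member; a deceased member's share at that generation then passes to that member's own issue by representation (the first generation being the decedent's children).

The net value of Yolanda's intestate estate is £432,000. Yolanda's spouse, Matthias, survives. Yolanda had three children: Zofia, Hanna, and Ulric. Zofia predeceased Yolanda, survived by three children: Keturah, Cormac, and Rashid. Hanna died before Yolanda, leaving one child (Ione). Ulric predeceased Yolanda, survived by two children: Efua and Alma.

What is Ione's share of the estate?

Matthias takes one-third of £432,000 = £144,000. The remaining £288,000 passes to the descendants.
No child survives, so the initial division is made at the grandchildren's generation.
The descendants' portion (£288,000) is divided into 6 shares of £48,000: Keturah, Cormac, Rashid, Ione, Efua, and Alma each take £48,000.

Ione receives £48,000.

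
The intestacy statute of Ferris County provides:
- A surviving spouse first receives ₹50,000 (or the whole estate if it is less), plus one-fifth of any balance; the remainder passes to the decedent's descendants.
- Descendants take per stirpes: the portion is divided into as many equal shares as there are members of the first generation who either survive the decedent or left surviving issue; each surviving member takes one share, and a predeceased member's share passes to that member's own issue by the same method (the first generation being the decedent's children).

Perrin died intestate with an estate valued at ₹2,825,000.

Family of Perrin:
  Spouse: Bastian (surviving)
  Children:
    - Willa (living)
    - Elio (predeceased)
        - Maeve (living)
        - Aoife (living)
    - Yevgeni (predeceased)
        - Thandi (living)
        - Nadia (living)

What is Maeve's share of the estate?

Maeve receives ₹370,000.

Bastian first takes ₹50,000, leaving a balance of ₹2,775,000. Bastian then takes one-fifth of the balance (₹555,000), for a total of ₹605,000. The remaining ₹2,220,000 passes to the descendants.
The descendants' portion (₹2,220,000) is divided into 3 shares of ₹740,000: Willa takes ₹740,000; Elio's ₹740,000 share passes to Elio's issue; Yevgeni's ₹740,000 share passes to Yevgeni's issue.
Elio's share (₹740,000) is divided into 2 shares of ₹370,000: Maeve and Aoife each take ₹370,000.
Yevgeni's share (₹740,000) is divided into 2 shares of ₹370,000: Thandi and Nadia each take ₹370,000.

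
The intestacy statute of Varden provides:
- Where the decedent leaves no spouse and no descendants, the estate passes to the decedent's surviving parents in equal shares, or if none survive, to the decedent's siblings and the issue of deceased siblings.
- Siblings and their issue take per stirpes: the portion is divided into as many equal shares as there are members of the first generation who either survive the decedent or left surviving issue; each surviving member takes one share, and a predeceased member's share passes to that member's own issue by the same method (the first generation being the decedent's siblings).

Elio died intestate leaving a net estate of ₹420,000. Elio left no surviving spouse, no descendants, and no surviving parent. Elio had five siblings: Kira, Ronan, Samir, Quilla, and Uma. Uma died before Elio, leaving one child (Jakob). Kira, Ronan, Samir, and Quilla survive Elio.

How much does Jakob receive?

Jakob receives ₹84,000.

The entire ₹420,000 passes to the siblings and their issue.
That amount (₹420,000) is divided into 5 shares of ₹84,000: Kira, Ronan, Samir, and Quilla each take ₹84,000; Uma's ₹84,000 share passes to Uma's issue.
Uma's share (₹84,000) passes entirely to Jakob.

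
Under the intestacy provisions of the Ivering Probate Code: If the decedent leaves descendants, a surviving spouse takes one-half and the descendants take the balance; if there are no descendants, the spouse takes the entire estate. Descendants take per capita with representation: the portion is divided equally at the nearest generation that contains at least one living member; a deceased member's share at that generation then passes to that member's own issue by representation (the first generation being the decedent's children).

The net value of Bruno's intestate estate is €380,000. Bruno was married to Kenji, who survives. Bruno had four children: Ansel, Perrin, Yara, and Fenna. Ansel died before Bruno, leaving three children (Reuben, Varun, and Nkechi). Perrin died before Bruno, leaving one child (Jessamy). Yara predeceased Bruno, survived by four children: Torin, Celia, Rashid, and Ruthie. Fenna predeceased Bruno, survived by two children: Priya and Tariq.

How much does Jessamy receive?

Jessamy receives €19,000.

Kenji takes one-half of €380,000 = €190,000. The remaining €190,000 passes to the descendants.
No child survives, so the initial division is made at the grandchildren's generation.
The descendants' portion (€190,000) is divided into 10 shares of €19,000: Reuben, Varun, Nkechi, Jessamy, Torin, Celia, Rashid, Ruthie, Priya, and Tariq each take €19,000.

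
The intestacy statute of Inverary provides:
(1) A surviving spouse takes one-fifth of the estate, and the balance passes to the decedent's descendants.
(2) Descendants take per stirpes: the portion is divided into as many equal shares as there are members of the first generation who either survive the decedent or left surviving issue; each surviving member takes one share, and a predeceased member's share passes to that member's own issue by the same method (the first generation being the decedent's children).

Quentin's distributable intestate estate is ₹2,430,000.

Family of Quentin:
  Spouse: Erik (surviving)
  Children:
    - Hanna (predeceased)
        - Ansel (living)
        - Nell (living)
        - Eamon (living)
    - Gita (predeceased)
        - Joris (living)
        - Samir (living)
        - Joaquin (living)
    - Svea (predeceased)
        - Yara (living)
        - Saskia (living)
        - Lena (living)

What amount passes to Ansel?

Erik takes one-fifth of ₹2,430,000 = ₹486,000. The remaining ₹1,944,000 passes to the descendants.
The descendants' portion (₹1,944,000) is divided into 3 shares of ₹648,000: Hanna's ₹648,000 share passes to Hanna's issue; Gita's ₹648,000 share passes to Gita's issue; Svea's ₹648,000 share passes to Svea's issue.
Hanna's share (₹648,000) is divided into 3 shares of ₹216,000: Ansel, Nell, and Eamon each take ₹216,000.
Gita's share (₹648,000) is divided into 3 shares of ₹216,000: Joris, Samir, and Joaquin each take ₹216,000.
Svea's share (₹648,000) is divided into 3 shares of ₹216,000: Yara, Saskia, and Lena each take ₹216,000.

Ansel receives ₹216,000.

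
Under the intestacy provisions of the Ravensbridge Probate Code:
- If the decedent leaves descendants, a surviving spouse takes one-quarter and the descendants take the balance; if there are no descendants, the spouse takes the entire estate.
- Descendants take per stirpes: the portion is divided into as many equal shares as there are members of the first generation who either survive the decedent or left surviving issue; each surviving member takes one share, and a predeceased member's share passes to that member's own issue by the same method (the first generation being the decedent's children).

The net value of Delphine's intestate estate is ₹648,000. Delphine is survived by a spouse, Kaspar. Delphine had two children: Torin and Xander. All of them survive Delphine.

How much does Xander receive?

Kaspar takes one-quarter of ₹648,000 = ₹162,000. The remaining ₹486,000 passes to the descendants.
The descendants' portion (₹486,000) is divided into 2 shares of ₹243,000: Torin and Xander each take ₹243,000.

Xander receives ₹243,000.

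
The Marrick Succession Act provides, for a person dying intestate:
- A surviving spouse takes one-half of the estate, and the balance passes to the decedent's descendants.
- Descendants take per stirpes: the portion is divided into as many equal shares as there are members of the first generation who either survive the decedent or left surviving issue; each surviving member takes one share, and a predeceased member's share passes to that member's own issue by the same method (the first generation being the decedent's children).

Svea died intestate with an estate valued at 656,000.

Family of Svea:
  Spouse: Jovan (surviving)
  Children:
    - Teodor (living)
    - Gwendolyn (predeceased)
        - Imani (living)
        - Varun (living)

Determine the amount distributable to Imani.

Imani receives 82,000.

Jovan takes one-half of 656,000 = 328,000. The remaining 328,000 passes to the descendants.
The descendants' portion (328,000) is divided into 2 shares of 164,000: Teodor takes 164,000; Gwendolyn's 164,000 share passes to Gwendolyn's issue.
Gwendolyn's share (164,000) is divided into 2 shares of 82,000: Imani and Varun each take 82,000.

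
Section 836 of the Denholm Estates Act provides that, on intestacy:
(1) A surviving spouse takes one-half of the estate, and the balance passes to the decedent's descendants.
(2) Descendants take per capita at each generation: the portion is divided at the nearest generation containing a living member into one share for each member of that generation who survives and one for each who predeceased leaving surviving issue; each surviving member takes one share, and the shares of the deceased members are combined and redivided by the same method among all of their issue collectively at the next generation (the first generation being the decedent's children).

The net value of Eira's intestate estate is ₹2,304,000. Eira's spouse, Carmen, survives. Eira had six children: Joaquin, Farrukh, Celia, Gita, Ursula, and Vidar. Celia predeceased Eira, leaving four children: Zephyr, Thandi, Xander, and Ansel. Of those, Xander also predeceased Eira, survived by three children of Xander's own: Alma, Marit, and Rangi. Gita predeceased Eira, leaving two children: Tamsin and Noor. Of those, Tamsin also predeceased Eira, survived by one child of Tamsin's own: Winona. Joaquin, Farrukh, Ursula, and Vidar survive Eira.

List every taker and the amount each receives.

Carmen takes one-half of ₹2,304,000 = ₹1,152,000. The remaining ₹1,152,000 passes to the descendants.
The descendants' portion (₹1,152,000) is divided at the children's generation into 6 shares of ₹192,000. Joaquin, Farrukh, Ursula, and Vidar each take ₹192,000. The 2 shares of the deceased (Celia and Gita) are combined into a pool of ₹384,000.
That pool (₹384,000) is divided at the grandchildren's generation into 6 shares of ₹64,000. Zephyr, Thandi, Ansel, and Noor each take ₹64,000. The 2 shares of the deceased (Xander and Tamsin) are combined into a pool of ₹128,000.
That pool (₹128,000) is divided at the great-grandchildren's generation equally among Alma, Marit, Rangi, and Winona: ₹32,000 each.

Carmen: ₹1,152,000; Joaquin: ₹192,000; Farrukh: ₹192,000; Zephyr: ₹64,000; Thandi: ₹64,000; Alma: ₹32,000; Marit: ₹32,000; Rangi: ₹32,000; Ansel: ₹64,000; Winona: ₹32,000; Noor: ₹64,000; Ursula: ₹192,000; Vidar: ₹192,000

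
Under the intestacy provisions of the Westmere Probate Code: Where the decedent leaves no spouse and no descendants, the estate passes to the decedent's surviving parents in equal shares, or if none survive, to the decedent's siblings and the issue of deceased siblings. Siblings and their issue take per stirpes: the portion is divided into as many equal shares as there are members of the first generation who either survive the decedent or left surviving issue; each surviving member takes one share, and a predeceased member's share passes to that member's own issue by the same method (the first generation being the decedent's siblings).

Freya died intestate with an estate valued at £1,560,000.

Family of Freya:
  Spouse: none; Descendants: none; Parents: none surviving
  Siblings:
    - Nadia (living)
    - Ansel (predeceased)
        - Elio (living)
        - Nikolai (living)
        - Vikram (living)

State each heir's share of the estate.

The entire £1,560,000 passes to the siblings and their issue.
That amount (£1,560,000) is divided into 2 shares of £780,000: Nadia takes £780,000; Ansel's £780,000 share passes to Ansel's issue.
Ansel's share (£780,000) is divided into 3 shares of £260,000: Elio, Nikolai, and Vikram each take £260,000.

Nadia: £780,000; Elio: £260,000; Nikolai: £260,000; Vikram: £260,000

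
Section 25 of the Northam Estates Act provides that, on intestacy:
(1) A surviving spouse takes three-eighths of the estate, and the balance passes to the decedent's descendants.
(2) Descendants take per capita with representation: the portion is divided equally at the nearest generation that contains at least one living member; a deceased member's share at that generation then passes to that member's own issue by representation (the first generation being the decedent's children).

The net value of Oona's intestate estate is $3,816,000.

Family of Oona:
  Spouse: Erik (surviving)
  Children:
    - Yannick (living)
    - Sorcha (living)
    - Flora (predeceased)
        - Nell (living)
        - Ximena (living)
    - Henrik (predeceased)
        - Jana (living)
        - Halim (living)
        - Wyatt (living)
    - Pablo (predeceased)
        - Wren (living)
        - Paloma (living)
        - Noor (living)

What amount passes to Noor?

Erik takes three-eighths of $3,816,000 = $1,431,000. The remaining $2,385,000 passes to the descendants.
The descendants' portion ($2,385,000) is divided into 5 shares of $477,000: Yannick and Sorcha each take $477,000; Flora's $477,000 share passes to Flora's issue; Henrik's $477,000 share passes to Henrik's issue; Pablo's $477,000 share passes to Pablo's issue.
Flora's share ($477,000) is divided into 2 shares of $238,500: Nell and Ximena each take $238,500.
Henrik's share ($477,000) is divided into 3 shares of $159,000: Jana, Halim, and Wyatt each take $159,000.
Pablo's share ($477,000) is divided into 3 shares of $159,000: Wren, Paloma, and Noor each take $159,000.

Noor receives $159,000.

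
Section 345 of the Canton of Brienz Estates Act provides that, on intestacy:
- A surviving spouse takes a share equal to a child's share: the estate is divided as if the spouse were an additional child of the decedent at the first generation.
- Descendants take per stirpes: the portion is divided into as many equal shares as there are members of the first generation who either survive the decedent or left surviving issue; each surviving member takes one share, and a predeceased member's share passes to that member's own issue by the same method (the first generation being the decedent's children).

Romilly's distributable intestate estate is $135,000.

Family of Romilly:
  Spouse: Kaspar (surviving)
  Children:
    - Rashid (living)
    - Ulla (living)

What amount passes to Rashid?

The spouse counts as an additional share at the children's level, so there are 3 primary shares of $45,000. Kaspar takes one such share ($45,000).
The children's combined portion ($90,000) is divided into 2 shares of $45,000: Rashid and Ulla each take $45,000.

Rashid receives $45,000.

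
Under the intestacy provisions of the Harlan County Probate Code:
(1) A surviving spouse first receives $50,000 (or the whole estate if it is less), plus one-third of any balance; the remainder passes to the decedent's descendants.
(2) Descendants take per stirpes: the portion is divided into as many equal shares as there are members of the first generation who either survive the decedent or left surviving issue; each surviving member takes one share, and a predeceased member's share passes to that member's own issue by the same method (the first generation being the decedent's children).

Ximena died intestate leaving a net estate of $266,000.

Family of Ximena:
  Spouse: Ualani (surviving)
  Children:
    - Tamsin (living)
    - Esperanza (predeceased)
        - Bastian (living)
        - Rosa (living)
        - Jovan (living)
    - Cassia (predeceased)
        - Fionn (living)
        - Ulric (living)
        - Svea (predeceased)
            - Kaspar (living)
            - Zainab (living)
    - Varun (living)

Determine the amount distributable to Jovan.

Ualani first takes $50,000, leaving a balance of $216,000. Ualani then takes one-third of the balance ($72,000), for a total of $122,000. The remaining $144,000 passes to the descendants.
The descendants' portion ($144,000) is divided into 4 shares of $36,000: Tamsin and Varun each take $36,000; Esperanza's $36,000 share passes to Esperanza's issue; Cassia's $36,000 share passes to Cassia's issue.
Esperanza's share ($36,000) is divided into 3 shares of $12,000: Bastian, Rosa, and Jovan each take $12,000.
Cassia's share ($36,000) is divided into 3 shares of $12,000: Fionn and Ulric each take $12,000; Svea's $12,000 share passes to Svea's issue.
Svea's share ($12,000) is divided into 2 shares of $6,000: Kaspar and Zainab each take $6,000.

Jovan receives $12,000.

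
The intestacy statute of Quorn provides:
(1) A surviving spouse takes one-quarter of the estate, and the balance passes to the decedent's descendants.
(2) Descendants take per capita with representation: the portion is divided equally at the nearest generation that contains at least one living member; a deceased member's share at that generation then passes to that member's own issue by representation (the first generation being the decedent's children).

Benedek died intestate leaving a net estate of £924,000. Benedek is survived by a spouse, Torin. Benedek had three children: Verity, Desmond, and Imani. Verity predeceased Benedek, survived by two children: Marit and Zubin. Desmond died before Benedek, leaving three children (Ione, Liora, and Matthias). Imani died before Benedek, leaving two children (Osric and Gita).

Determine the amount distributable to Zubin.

Torin takes one-quarter of £924,000 = £231,000. The remaining £693,000 passes to the descendants.
No child survives, so the initial division is made at the grandchildren's generation.
The descendants' portion (£693,000) is divided into 7 shares of £99,000: Marit, Zubin, Ione, Liora, Matthias, Osric, and Gita each take £99,000.

Zubin receives £99,000.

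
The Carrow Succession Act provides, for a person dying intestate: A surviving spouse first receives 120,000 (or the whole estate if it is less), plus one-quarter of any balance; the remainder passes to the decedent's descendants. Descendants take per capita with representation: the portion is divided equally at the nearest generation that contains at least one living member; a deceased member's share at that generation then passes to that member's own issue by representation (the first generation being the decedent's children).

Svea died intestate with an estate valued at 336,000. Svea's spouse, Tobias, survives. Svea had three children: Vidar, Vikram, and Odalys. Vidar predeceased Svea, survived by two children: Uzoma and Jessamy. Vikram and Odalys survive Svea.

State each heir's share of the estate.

Tobias: 174,000; Uzoma: 27,000; Jessamy: 27,000; Vikram: 54,000; Odalys: 54,000

Tobias first takes 120,000, leaving a balance of 216,000. Tobias then takes one-quarter of the balance (54,000), for a total of 174,000. The remaining 162,000 passes to the descendants.
The descendants' portion (162,000) is divided into 3 shares of 54,000: Vikram and Odalys each take 54,000; Vidar's 54,000 share passes to Vidar's issue.
Vidar's share (54,000) is divided into 2 shares of 27,000: Uzoma and Jessamy each take 27,000.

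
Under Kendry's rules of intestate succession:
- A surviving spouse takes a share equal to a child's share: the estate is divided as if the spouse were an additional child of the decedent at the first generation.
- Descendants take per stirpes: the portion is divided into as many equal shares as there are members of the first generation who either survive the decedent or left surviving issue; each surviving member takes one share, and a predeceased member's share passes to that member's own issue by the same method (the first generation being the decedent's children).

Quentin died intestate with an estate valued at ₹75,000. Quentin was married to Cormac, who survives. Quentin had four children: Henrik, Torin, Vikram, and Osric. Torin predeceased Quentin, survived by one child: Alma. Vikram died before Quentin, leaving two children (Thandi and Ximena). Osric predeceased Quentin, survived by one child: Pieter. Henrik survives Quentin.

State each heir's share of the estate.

Cormac: ₹15,000; Henrik: ₹15,000; Alma: ₹15,000; Thandi: ₹7,500; Ximena: ₹7,500; Pieter: ₹15,000

The spouse counts as an additional share at the children's level, so there are 5 primary shares of ₹15,000. Cormac takes one such share (₹15,000).
The children's combined portion (₹60,000) is divided into 4 shares of ₹15,000: Henrik takes ₹15,000; Torin's ₹15,000 share passes to Torin's issue; Vikram's ₹15,000 share passes to Vikram's issue; Osric's ₹15,000 share passes to Osric's issue.
Torin's share (₹15,000) passes entirely to Alma.
Vikram's share (₹15,000) is divided into 2 shares of ₹7,500: Thandi and Ximena each take ₹7,500.
Osric's share (₹15,000) passes entirely to Pieter.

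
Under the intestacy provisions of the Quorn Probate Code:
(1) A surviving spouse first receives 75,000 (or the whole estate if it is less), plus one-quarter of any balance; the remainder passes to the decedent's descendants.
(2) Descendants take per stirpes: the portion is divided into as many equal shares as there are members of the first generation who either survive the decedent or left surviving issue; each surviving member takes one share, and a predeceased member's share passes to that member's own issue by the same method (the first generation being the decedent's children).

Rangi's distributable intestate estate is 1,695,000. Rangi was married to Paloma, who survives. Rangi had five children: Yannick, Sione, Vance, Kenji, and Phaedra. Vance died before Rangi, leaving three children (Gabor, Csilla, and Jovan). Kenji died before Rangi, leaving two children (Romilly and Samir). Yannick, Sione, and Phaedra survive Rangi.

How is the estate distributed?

Paloma: 480,000; Yannick: 243,000; Sione: 243,000; Gabor: 81,000; Csilla: 81,000; Jovan: 81,000; Romilly: 121,500; Samir: 121,500; Phaedra: 243,000

Paloma first takes 75,000, leaving a balance of 1,620,000. Paloma then takes one-quarter of the balance (405,000), for a total of 480,000. The remaining 1,215,000 passes to the descendants.
The descendants' portion (1,215,000) is divided into 5 shares of 243,000: Yannick, Sione, and Phaedra each take 243,000; Vance's 243,000 share passes to Vance's issue; Kenji's 243,000 share passes to Kenji's issue.
Vance's share (243,000) is divided into 3 shares of 81,000: Gabor, Csilla, and Jovan each take 81,000.
Kenji's share (243,000) is divided into 2 shares of 121,500: Romilly and Samir each take 121,500.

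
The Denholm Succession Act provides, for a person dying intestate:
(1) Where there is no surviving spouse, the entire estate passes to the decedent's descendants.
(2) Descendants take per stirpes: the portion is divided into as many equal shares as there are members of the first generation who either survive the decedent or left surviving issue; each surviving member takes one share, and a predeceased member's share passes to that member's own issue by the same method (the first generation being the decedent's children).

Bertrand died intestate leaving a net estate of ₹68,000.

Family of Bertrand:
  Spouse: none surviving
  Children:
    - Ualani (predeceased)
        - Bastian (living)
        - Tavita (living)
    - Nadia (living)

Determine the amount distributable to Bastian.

Bastian receives ₹17,000.

The entire ₹68,000 passes to the descendants.
That amount (₹68,000) is divided into 2 shares of ₹34,000: Nadia takes ₹34,000; Ualani's ₹34,000 share passes to Ualani's issue.
Ualani's share (₹34,000) is divided into 2 shares of ₹17,000: Bastian and Tavita each take ₹17,000.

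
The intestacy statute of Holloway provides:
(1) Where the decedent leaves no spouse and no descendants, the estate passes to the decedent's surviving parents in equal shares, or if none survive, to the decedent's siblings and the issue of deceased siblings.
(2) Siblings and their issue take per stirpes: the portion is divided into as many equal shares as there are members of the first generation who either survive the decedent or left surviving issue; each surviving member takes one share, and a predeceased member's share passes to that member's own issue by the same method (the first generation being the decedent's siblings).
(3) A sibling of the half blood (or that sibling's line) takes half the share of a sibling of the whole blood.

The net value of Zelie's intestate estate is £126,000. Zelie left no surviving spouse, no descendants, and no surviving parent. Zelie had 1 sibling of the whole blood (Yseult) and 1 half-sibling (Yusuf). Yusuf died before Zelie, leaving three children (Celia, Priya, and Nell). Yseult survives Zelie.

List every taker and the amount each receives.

The entire £126,000 passes to the siblings and their issue.
Counting each half-blood sibling's line as half a unit, there are 3/2 units in £126,000, so one unit is £84,000. Whole-blood lines (Yseult) take £84,000 each; half-blood lines (Yusuf) take £42,000 each.
Yusuf's share (£42,000) is divided into 3 shares of £14,000: Celia, Priya, and Nell each take £14,000.

Yseult: £84,000; Celia: £14,000; Priya: £14,000; Nell: £14,000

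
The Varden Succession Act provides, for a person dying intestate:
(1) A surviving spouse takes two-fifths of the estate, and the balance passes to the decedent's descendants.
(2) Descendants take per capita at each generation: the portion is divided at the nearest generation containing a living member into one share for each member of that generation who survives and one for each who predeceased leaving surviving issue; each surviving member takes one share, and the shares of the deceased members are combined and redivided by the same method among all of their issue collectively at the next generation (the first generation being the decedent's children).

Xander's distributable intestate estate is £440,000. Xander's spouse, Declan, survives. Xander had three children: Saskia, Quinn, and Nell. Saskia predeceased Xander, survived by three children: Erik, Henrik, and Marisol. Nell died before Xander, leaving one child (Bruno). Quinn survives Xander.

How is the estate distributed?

Declan takes two-fifths of £440,000 = £176,000. The remaining £264,000 passes to the descendants.
The descendants' portion (£264,000) is divided at the children's generation into 3 shares of £88,000. Quinn takes £88,000. The 2 shares of the deceased (Saskia and Nell) are combined into a pool of £176,000.
That pool (£176,000) is divided at the grandchildren's generation equally among Erik, Henrik, Marisol, and Bruno: £44,000 each.

Declan: £176,000; Erik: £44,000; Henrik: £44,000; Marisol: £44,000; Quinn: £88,000; Bruno: £44,000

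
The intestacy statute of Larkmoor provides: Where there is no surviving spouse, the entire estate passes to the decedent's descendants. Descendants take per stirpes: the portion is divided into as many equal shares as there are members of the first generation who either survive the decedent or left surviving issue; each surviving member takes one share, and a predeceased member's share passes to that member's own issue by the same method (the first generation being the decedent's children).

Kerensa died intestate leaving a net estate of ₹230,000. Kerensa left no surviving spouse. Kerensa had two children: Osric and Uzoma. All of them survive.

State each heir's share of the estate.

The entire ₹230,000 passes to the descendants.
That amount (₹230,000) is divided into 2 shares of ₹115,000: Osric and Uzoma each take ₹115,000.

Osric: ₹115,000; Uzoma: ₹115,000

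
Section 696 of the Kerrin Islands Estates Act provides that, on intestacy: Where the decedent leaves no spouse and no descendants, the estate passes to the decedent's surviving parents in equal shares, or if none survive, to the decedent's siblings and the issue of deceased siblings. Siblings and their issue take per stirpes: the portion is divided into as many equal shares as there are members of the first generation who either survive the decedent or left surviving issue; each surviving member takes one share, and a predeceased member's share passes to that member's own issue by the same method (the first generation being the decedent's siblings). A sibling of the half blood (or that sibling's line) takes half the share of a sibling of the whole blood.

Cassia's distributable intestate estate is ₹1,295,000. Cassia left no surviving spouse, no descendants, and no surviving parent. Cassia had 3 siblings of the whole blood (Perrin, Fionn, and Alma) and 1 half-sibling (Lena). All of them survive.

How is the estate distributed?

The entire ₹1,295,000 passes to the siblings and their issue.
Counting each half-blood sibling's line as half a unit, there are 7/2 units in ₹1,295,000, so one unit is ₹370,000. Whole-blood lines (Perrin, Fionn, and Alma) take ₹370,000 each; half-blood lines (Lena) take ₹185,000 each.

Lena: ₹185,000; Perrin: ₹370,000; Fionn: ₹370,000; Alma: ₹370,000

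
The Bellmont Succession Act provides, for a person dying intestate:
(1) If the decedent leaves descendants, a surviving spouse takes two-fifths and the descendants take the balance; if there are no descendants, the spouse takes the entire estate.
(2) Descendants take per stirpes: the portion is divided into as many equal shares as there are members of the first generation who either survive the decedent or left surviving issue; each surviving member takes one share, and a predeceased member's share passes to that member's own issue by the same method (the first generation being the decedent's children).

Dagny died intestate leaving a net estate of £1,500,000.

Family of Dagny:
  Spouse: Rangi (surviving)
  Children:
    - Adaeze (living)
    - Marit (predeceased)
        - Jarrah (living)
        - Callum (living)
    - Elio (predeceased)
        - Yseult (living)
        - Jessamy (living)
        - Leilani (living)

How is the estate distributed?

Rangi takes two-fifths of £1,500,000 = £600,000. The remaining £900,000 passes to the descendants.
The descendants' portion (£900,000) is divided into 3 shares of £300,000: Adaeze takes £300,000; Marit's £300,000 share passes to Marit's issue; Elio's £300,000 share passes to Elio's issue.
Marit's share (£300,000) is divided into 2 shares of £150,000: Jarrah and Callum each take £150,000.
Elio's share (£300,000) is divided into 3 shares of £100,000: Yseult, Jessamy, and Leilani each take £100,000.

Rangi: £600,000; Adaeze: £300,000; Jarrah: £150,000; Callum: £150,000; Yseult: £100,000; Jessamy: £100,000; Leilani: £100,000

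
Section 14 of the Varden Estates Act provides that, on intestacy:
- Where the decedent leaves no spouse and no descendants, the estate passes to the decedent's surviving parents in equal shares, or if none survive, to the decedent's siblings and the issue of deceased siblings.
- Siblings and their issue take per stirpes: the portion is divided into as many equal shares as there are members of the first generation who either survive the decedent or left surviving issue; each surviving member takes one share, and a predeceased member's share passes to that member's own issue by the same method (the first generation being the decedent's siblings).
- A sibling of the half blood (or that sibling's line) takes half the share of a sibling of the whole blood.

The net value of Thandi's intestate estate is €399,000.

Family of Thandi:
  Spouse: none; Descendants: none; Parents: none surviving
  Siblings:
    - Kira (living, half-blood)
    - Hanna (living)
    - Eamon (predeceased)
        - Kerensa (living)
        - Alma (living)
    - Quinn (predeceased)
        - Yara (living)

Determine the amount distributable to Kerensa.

The entire €399,000 passes to the siblings and their issue.
Counting each half-blood sibling's line as half a unit, there are 7/2 units in €399,000, so one unit is €114,000. Whole-blood lines (Hanna, Eamon, and Quinn) take €114,000 each; half-blood lines (Kira) take €57,000 each.
Eamon's share (€114,000) is divided into 2 shares of €57,000: Kerensa and Alma each take €57,000.
Quinn's share (€114,000) passes entirely to Yara.

Kerensa receives €57,000.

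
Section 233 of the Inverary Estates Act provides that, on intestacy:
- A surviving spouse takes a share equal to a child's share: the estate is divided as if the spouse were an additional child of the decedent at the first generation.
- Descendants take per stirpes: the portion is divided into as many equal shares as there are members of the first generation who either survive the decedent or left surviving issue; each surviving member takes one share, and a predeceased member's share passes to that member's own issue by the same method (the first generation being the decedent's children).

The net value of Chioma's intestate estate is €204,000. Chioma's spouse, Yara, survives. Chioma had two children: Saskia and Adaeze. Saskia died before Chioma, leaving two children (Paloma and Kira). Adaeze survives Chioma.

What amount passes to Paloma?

The spouse counts as an additional share at the children's level, so there are 3 primary shares of €68,000. Yara takes one such share (€68,000).
The children's combined portion (€136,000) is divided into 2 shares of €68,000: Adaeze takes €68,000; Saskia's €68,000 share passes to Saskia's issue.
Saskia's share (€68,000) is divided into 2 shares of €34,000: Paloma and Kira each take €34,000.

Paloma receives €34,000.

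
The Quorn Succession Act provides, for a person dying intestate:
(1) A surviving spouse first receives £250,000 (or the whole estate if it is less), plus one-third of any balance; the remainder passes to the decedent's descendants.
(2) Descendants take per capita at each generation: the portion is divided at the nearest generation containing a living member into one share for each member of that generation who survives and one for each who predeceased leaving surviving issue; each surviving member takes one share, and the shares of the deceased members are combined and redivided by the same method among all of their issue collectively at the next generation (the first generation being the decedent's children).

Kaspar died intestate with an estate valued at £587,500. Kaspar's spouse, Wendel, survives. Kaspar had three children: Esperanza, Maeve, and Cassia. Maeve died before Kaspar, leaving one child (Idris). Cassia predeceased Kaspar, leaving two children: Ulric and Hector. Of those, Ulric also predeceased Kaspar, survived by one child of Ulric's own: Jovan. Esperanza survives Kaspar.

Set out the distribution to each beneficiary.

Wendel first takes £250,000, leaving a balance of £337,500. Wendel then takes one-third of the balance (£112,500), for a total of £362,500. The remaining £225,000 passes to the descendants.
The descendants' portion (£225,000) is divided at the children's generation into 3 shares of £75,000. Esperanza takes £75,000. The 2 shares of the deceased (Maeve and Cassia) are combined into a pool of £150,000.
That pool (£150,000) is divided at the grandchildren's generation into 3 shares of £50,000. Idris and Hector each take £50,000. The remaining share for the deceased Ulric (£50,000) is carried to the next generation.
That pool (£50,000) passes entirely to Jovan, the sole taker at the great-grandchildren's generation.

Wendel: £362,500; Esperanza: £75,000; Idris: £50,000; Jovan: £50,000; Hector: £50,000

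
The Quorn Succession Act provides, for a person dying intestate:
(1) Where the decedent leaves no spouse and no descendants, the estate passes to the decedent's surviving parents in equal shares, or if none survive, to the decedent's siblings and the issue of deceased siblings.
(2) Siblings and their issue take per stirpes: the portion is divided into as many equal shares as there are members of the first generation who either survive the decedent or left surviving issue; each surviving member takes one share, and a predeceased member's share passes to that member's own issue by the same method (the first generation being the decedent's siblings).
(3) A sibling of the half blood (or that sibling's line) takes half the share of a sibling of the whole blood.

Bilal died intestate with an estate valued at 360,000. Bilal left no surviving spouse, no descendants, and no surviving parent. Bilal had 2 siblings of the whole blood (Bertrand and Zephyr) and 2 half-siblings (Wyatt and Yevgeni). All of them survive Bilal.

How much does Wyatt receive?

Wyatt receives 60,000.

The entire 360,000 passes to the siblings and their issue.
Counting each half-blood sibling's line as half a unit, there are 3 units in 360,000, so one unit is 120,000. Whole-blood lines (Bertrand and Zephyr) take 120,000 each; half-blood lines (Wyatt and Yevgeni) take 60,000 each.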